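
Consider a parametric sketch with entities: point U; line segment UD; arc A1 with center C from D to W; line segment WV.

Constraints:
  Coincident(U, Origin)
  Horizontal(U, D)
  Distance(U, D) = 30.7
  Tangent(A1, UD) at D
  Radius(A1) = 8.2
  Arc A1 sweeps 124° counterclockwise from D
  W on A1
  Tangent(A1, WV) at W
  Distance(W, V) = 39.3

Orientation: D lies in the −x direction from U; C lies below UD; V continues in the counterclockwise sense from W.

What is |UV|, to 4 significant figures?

47.95

U is at the origin; UD is horizontal with |UD| = 30.7 and D on the −x side, so D = (-30.70, 0.000). Tangency of A1 to UD means the radius CD is perpendicular to UD, so C = D + (0, -8.2) = (-30.70, -8.200). On A1, D sits at bearing 90° from C; a 124° counterclockwise sweep puts W at bearing 214°, so W = C + 8.2·(cos 214°, sin 214°) = (-37.50, -12.79). The tangent condition forces CW to be normal to WV, so WV runs along (−sin 214°, cos 214°); with |WV| = 39.3, V = (-15.52, -45.37). Then |UV| = |V − U| = 47.95.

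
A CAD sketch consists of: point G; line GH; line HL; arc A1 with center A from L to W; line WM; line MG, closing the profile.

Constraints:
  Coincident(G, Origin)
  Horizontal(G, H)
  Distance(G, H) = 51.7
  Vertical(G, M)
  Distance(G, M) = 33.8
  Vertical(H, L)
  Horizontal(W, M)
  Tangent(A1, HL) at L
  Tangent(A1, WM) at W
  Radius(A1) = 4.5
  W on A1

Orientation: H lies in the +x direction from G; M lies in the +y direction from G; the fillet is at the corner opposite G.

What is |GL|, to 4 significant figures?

59.43

The virtual corner opposite G is at (51.70, 33.80). Tangency of A1 to HL means the radius AL is perpendicular to HL and since A1 is tangent to WM there, AW ⟂ WM, with radius 4.5, so the center A sits 4.5 in from both sides at A = (47.20, 29.30). That places the tangent points at L = (51.70, 29.30) on HL and W = (47.20, 33.80) on WM. Then |GL| = |L − G| = 59.43.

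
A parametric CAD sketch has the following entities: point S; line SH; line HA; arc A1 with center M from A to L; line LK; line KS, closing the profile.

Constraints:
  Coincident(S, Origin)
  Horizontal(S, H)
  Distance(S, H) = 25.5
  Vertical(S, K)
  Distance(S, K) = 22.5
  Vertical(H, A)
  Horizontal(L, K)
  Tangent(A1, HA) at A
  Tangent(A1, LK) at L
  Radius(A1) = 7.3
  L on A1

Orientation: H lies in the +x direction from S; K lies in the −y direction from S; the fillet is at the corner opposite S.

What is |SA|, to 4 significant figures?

29.69

S is at the origin; SH is horizontal with |SH| = 25.5 and H on the +x side, so H = (25.50, 0.000). SK is vertical with |SK| = 22.5 and K on the −y side, so K = (0.000, -22.50). The virtual corner opposite S is at (25.50, -22.50). Since A1 is tangent to HA there, MA ⟂ HA and since A1 is tangent to LK there, ML ⟂ LK, with radius 7.3, so the center M sits 7.3 in from both sides at M = (18.20, -15.20). That places the tangent points at A = (25.50, -15.20) on HA and L = (18.20, -22.50) on LK. Then |SA| = |A − S| = 29.69.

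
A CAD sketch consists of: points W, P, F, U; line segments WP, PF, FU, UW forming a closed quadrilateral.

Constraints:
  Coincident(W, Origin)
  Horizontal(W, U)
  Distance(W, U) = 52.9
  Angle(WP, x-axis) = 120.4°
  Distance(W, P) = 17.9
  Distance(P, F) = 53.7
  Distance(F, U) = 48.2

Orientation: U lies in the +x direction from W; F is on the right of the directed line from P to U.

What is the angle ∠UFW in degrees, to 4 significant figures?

76.47°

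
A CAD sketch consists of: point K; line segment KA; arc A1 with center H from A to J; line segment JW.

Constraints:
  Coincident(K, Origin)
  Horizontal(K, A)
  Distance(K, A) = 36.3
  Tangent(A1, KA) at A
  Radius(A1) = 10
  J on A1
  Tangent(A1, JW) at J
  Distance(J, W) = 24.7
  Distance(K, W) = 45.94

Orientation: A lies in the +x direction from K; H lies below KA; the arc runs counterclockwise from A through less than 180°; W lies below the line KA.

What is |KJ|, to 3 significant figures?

28.6

Checks: |HJ| = 10.00 ✓; ∠(HJ, JW) = 90.00° ✓; |JW| = 24.70 ✓; |KW| = 45.94 ✓.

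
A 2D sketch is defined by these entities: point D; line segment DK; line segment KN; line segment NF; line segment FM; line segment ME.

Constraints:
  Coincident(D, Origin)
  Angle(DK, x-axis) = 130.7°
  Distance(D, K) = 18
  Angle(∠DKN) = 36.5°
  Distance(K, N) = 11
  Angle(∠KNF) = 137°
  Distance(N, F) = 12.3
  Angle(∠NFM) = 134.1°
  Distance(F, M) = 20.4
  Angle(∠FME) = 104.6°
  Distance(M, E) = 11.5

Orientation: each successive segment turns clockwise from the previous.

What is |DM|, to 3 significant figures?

19.0

D is at the origin; DK runs at 130.7° with length 18.0, so K = (-11.7, 13.6). ∠DKN = 36.5° gives KN at -12.8° from the x-axis; with |KN| = 11.0, N = (-1.01, 11.2). ∠KNF = 137.0° gives NF at -55.8° from the x-axis; with |NF| = 12.3, F = (5.90, 1.04). ∠NFM = 134.1° gives FM at -102° from the x-axis; with |FM| = 20.4, M = (1.77, -18.9). Then |DM| = |M − D| = 19.0.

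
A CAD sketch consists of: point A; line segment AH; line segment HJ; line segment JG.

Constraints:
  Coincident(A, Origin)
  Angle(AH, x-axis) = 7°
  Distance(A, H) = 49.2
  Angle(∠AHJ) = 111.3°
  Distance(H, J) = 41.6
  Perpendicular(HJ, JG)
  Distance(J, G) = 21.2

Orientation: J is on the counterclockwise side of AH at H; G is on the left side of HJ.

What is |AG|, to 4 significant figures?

64.37

∠AHJ = 111.3°, so HJ runs at 7.0° + (180° − 111.3°) = 75.70° from the x-axis; with |HJ| = 41.6, J = H + 41.6·(cos 75.70°, sin 75.70°) = (59.11, 46.31). The perpendicularity gives JG at right angles to HJ; with |JG| = 21.2 on the left of HJ, G = J + 21.2·(-0.9690, 0.2470) = (38.57, 51.54). Then |AG| = |G − A| = 64.37.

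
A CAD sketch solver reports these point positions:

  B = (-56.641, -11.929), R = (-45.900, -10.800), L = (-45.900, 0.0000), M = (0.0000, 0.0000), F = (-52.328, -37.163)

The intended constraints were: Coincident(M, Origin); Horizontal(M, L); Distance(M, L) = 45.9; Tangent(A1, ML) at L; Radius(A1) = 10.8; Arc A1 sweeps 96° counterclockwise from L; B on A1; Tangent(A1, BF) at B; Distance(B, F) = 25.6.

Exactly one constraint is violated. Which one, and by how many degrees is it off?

Tangent(A1, BF) at B — off by 3.70°.

M = (0.00, 0.00) ✓; M.y = 0.00, L.y = 0.00 ✓; |ML| = 45.90 ✓; ∠(RL, LM) = 90.00° ✓; |RL| = 10.80 ✓; bearing(R→B) − bearing(R→L) = 96.00° ✓; |RB| = 10.80 ✓; ∠(RB, BF) = 86.30° ✗; |BF| = 25.60 ✓.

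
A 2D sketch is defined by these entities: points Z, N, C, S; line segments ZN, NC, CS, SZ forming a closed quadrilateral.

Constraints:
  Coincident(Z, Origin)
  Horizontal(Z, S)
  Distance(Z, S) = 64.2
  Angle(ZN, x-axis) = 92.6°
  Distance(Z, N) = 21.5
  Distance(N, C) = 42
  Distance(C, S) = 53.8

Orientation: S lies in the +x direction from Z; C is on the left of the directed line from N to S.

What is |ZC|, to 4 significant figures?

56.13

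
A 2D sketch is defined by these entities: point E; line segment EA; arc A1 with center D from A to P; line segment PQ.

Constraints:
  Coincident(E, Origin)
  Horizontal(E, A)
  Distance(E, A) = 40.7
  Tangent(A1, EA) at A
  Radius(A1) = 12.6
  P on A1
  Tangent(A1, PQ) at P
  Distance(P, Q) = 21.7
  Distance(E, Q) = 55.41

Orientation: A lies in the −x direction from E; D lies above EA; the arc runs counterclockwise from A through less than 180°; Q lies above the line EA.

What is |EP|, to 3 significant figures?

35.3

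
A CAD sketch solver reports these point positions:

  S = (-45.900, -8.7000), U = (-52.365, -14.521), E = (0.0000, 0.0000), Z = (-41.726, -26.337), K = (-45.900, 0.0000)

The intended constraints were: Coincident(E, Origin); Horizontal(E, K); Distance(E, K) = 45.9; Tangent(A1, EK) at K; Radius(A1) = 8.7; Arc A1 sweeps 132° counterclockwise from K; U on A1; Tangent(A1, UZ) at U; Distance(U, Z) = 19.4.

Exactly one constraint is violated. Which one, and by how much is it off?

Distance(U, Z) = 19.4 — off by 3.50.

E = (0.00, 0.00) ✓; E.y = 0.00, K.y = 0.00 ✓; |EK| = 45.90 ✓; ∠(SK, KE) = 90.00° ✓; |SK| = 8.700 ✓; bearing(S→U) − bearing(S→K) = 132.0° ✓; |SU| = 8.699 ✓; ∠(SU, UZ) = 90.00° ✓; |UZ| = 15.90 ✗.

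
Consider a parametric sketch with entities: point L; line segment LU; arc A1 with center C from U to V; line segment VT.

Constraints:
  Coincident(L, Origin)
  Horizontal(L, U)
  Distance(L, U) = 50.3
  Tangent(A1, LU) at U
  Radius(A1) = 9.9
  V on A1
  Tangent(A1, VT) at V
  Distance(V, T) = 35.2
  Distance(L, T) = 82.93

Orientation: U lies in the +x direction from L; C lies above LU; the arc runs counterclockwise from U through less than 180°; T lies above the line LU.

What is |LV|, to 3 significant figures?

59.6

L is at the origin; L and U share the same y with |LU| = 50.3 and U on the +x side, so U = (50.3, 0.00). The tangent condition forces CU to be normal to LU, so C = U + (0, 9.9) = (50.3, 9.90). Since CV ⟂ VT (tangency), |CT| = √(9.9² + 35.2²) = 36.6 regardless of where V sits on A1. So T lies on both circle(L, 82.93) and circle(C, 36.6); the above-LU intersection is T = (73.7, 38.0). V is the foot of the tangent from T: V = (59.3, 5.85).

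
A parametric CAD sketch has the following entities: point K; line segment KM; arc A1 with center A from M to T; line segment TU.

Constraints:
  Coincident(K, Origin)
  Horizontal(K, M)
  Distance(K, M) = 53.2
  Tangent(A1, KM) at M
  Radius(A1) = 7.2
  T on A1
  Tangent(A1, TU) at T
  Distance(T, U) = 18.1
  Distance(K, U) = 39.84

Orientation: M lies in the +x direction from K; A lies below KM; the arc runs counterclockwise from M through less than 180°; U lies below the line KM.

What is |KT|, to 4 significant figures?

47.69

Checks: ∠(AM, MK) = 90.00° ✓; |AT| = 7.200 ✓; ∠(AT, TU) = 90.00° ✓; |TU| = 18.10 ✓; |KU| = 39.84 ✓.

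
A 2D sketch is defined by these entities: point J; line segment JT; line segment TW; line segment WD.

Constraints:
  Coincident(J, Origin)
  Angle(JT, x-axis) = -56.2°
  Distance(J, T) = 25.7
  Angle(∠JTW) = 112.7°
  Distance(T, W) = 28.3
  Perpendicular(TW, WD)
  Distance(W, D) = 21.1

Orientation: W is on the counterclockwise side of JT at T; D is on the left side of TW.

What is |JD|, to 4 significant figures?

38.31

J is at the origin; JT runs at -56.2° with length 25.7, so T = 25.7·(cos -56.2°, sin -56.2°) = (14.30, -21.36). ∠JTW = 112.7°, so TW runs at -56.2° + (180° − 112.7°) = 11.10° from the x-axis; with |TW| = 28.3, W = T + 28.3·(cos 11.10°, sin 11.10°) = (42.07, -15.91). TW ⟂ WD; with |WD| = 21.1 on the left of TW, D = W + 21.1·(-0.1925, 0.9813) = (38.01, 4.797). Then |JD| = |D − J| = 38.31.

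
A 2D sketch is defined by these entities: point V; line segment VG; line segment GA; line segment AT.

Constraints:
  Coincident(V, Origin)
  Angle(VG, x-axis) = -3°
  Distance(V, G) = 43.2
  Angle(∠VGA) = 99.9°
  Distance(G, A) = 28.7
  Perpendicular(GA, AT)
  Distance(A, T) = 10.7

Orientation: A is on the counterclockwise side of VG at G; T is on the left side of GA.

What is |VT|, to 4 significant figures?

48.17

V is at the origin; VG runs at -3.0° with length 43.2, so G = 43.2·(cos -3.0°, sin -3.0°) = (43.14, -2.261). ∠VGA = 99.9°, so GA runs at -3.0° + (180° − 99.9°) = 77.10° from the x-axis; with |GA| = 28.7, A = G + 28.7·(cos 77.10°, sin 77.10°) = (49.55, 25.71). The perpendicularity gives AT at right angles to GA; with |AT| = 10.7 on the left of GA, T = A + 10.7·(-0.9748, 0.2233) = (39.12, 28.10). Then |VT| = |T − V| = 48.17.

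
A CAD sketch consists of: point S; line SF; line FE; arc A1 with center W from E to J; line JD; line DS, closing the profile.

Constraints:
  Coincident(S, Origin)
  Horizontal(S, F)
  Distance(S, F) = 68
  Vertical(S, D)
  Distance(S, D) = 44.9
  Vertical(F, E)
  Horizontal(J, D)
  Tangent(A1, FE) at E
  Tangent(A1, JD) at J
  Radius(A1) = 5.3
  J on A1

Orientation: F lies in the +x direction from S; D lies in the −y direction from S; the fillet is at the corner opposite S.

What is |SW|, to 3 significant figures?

74.2

S is at the origin; SF is horizontal with |SF| = 68.0 and F on the +x side, so F = (68.0, 0.00). S and D share the same x with |SD| = 44.9 and D on the −y side, so D = (0.00, -44.9). The virtual corner opposite S is at (68.0, -44.9). Tangency of A1 to FE means the radius WE is perpendicular to FE and tangency of A1 to JD means the radius WJ is perpendicular to JD, with radius 5.3, so the center W sits 5.3 in from both sides at W = (62.7, -39.6). Then |SW| = |W − S| = 74.2.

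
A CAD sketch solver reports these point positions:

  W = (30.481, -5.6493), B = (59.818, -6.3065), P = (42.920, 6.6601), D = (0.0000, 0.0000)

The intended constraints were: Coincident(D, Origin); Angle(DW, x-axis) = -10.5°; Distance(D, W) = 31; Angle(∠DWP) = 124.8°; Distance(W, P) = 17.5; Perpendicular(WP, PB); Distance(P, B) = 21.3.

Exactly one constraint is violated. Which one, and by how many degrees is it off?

Perpendicular(WP, PB) — off by 7.80°.

D = (0.00, 0.00) ✓; DW at -10.50° ✓; |DW| = 31.00 ✓; ∠DWP = 124.8° ✓; |WP| = 17.50 ✓; ∠(WP, PB) = 82.20° ✗; |PB| = 21.30 ✓.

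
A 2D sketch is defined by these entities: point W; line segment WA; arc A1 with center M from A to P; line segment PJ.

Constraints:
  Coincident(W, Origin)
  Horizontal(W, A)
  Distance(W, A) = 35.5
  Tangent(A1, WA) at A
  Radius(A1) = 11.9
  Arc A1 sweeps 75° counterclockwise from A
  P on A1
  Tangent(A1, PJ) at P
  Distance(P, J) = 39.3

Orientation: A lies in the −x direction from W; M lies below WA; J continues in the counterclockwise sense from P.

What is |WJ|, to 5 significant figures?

73.868

W is at the origin; W and A share the same y with |WA| = 35.5 and A on the −x side, so A = (-35.500, 0.0000). The tangent condition forces MA to be normal to WA, so M = A + (0, -11.9) = (-35.500, -11.900). On A1, A sits at bearing 90° from M; a 75° counterclockwise sweep puts P at bearing 165°, so P = M + 11.9·(cos 165°, sin 165°) = (-46.995, -8.8201). A1 meets PJ tangentially, so MP is at right angles to PJ, so PJ runs along (−sin 165°, cos 165°); with |PJ| = 39.3, J = (-57.166, -46.781). Then |WJ| = |J − W| = 73.868.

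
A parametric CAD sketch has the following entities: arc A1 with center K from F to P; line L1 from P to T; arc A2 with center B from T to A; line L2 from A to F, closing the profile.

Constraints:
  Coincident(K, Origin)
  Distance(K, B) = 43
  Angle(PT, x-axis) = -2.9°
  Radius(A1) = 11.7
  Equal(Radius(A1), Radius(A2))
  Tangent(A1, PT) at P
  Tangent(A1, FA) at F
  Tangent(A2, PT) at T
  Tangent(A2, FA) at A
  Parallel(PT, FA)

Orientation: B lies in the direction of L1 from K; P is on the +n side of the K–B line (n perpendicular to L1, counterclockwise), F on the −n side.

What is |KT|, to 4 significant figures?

44.56

Tangency of A1 to both parallel lines with radius 11.7 puts P and F at K ± 11.7·n: P = (0.5919, 11.69), F = (-0.5919, -11.69). Equal radii place T and A the same way about B: T = B + 11.7·n = (43.54, 9.510), A = B − 11.7·n = (42.35, -13.86). Then |KT| = |T − K| = 44.56.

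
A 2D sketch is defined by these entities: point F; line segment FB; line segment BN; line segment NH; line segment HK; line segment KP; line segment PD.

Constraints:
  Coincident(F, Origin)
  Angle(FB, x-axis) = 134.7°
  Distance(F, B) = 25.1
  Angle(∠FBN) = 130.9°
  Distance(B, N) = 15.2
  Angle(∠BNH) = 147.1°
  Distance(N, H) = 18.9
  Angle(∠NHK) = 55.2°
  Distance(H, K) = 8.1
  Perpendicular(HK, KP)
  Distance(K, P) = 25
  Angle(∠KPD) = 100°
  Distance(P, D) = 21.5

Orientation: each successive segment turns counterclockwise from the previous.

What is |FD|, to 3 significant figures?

63.2

F is at the origin; FB runs at 134.7° with length 25.1, so B = (-17.7, 17.8). ∠FBN = 130.9° gives BN at -176° from the x-axis; with |BN| = 15.2, N = (-32.8, 16.8). ∠BNH = 147.1° gives NH at -143° from the x-axis; with |NH| = 18.9, H = (-48.0, 5.54). ∠NHK = 55.2° gives HK at -18.5° from the x-axis; with |HK| = 8.1, K = (-40.3, 2.97). The perpendicularity gives KP at right angles to HK, so KP runs at 71.5°; with |KP| = 25.0, P = (-32.4, 26.7). ∠KPD = 100.0° gives PD at 151° from the x-axis; with |PD| = 21.5, D = (-51.3, 36.9). Then |FD| = |D − F| = 63.2.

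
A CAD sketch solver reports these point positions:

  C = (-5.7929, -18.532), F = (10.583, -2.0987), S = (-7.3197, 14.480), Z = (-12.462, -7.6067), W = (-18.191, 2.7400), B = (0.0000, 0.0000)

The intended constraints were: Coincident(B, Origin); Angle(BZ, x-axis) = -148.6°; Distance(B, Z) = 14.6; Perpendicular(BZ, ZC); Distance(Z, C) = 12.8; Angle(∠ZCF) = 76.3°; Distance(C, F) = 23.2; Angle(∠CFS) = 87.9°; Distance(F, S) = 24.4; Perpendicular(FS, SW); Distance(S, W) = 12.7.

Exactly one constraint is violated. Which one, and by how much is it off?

Distance(S, W) = 12.7 — off by 3.30.

B = (0.00, 0.00) ✓; BZ at -148.6° ✓; |BZ| = 14.60 ✓; ∠(BZ, ZC) = 90.00° ✓; |ZC| = 12.80 ✓; ∠ZCF = 76.30° ✓; |CF| = 23.20 ✓; ∠CFS = 87.90° ✓; |FS| = 24.40 ✓; ∠(FS, SW) = 90.00° ✓; |SW| = 16.00 ✗.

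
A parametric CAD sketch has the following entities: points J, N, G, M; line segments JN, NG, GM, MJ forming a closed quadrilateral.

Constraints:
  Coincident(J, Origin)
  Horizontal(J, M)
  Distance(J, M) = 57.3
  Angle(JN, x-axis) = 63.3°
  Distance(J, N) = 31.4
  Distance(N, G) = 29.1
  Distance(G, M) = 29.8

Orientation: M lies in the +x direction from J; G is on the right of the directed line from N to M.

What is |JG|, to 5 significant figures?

27.678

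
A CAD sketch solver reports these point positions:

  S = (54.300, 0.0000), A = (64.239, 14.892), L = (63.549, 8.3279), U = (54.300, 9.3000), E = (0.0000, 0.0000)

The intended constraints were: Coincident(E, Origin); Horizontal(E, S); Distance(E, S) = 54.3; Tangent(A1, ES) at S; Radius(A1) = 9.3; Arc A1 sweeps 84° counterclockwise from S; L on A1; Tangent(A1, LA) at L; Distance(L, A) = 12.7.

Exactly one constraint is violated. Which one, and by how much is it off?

Distance(L, A) = 12.7 — off by 6.10.

E = (0.00, 0.00) ✓; E.y = 0.00, S.y = 0.00 ✓; |ES| = 54.30 ✓; ∠(US, SE) = 90.00° ✓; |US| = 9.300 ✓; bearing(U→L) − bearing(U→S) = 84.00° ✓; |UL| = 9.300 ✓; ∠(UL, LA) = 90.00° ✓; |LA| = 6.600 ✗.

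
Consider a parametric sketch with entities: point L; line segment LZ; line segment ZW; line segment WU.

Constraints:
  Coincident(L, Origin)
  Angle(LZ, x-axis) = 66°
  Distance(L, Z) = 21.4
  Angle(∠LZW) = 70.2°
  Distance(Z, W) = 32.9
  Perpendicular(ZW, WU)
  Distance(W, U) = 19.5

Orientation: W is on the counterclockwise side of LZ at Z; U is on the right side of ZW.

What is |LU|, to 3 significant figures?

47.2

L is at the origin; LZ runs at 66.0° with length 21.4, so Z = 21.4·(cos 66.0°, sin 66.0°) = (8.70, 19.5). ∠LZW = 70.2°, so ZW runs at 66.0° + (180° − 70.2°) = 176° from the x-axis; with |ZW| = 32.9, W = Z + 32.9·(cos 176°, sin 176°) = (-24.1, 22.0). ZW is perpendicular to WU; with |WU| = 19.5 on the right of ZW, U = W + 19.5·(0.0732, 0.997) = (-22.7, 41.4). Then |LU| = |U − L| = 47.2.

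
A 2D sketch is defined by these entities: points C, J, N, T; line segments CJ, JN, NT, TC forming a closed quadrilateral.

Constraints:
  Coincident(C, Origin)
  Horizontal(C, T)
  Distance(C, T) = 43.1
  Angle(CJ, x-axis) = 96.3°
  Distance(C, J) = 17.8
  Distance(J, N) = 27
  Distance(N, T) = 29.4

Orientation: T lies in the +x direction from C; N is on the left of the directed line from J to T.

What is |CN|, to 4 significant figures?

33.52

C is at the origin; C and T share the same y with |CT| = 43.1 and T in +x, so T = (43.1, 0). CJ runs at 96.3° with |CJ| = 17.8, so J = (-1.953, 17.69). N is determined by |JN| = 27.0 and |NT| = 29.4 together: it lies at the intersection of circle(J, 27.0) and circle(T, 29.4). With |JT| = 48.40, the foot of the radical line on JT is 22.80 from J and the perpendicular offset is √(27.0² − 22.80²) = 14.46. Taking the left-of-JT solution: N = (24.56, 22.81).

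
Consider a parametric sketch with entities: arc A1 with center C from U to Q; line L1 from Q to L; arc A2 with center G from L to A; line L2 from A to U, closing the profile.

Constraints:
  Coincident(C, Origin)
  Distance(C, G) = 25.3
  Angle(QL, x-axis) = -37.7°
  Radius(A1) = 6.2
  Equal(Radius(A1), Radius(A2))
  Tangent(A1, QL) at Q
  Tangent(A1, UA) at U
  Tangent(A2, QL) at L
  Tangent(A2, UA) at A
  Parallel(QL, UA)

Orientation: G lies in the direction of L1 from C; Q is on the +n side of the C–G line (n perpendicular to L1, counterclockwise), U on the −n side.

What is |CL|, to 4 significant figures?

26.05

The slot axis is L1's direction at -37.7°, so u = (cos -37.7°, sin -37.7°) = (0.7912, -0.6115) and n = (−sin -37.7°, cos -37.7°) = (0.6115, 0.7912). C is at the origin and G lies 25.3 along u from C, so G = 25.3·u = (20.02, -15.47). Tangency of A1 to both parallel lines with radius 6.2 puts Q and U at C ± 6.2·n: Q = (3.791, 4.906), U = (-3.791, -4.906). Equal radii place L and A the same way about G: L = G + 6.2·n = (23.81, -10.57), A = G − 6.2·n = (16.23, -20.38). Then |CL| = |L − C| = 26.05.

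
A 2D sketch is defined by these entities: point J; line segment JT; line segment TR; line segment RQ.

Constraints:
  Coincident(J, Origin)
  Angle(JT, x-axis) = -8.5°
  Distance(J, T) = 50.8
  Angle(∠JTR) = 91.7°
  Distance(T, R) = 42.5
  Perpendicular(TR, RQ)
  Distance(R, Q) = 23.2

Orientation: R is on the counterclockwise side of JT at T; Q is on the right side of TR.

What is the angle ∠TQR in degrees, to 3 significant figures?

61.4°

J is at the origin; JT runs at -8.5° with length 50.8, so T = 50.8·(cos -8.5°, sin -8.5°) = (50.2, -7.51). ∠JTR = 91.7°, so TR runs at -8.5° + (180° − 91.7°) = 79.8° from the x-axis; with |TR| = 42.5, R = T + 42.5·(cos 79.8°, sin 79.8°) = (57.8, 34.3). TR ⟂ RQ; with |RQ| = 23.2 on the right of TR, Q = R + 23.2·(0.984, -0.177) = (80.6, 30.2). Then cos ∠TQR = QT·QR / (|QT||QR|), giving 61.4°.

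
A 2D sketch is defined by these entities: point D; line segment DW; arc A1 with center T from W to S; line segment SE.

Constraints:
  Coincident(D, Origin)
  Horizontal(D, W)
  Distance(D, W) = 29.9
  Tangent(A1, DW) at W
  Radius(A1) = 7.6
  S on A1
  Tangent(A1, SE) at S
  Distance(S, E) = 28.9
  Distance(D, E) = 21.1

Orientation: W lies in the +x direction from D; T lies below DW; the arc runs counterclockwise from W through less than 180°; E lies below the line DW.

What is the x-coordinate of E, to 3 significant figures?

3.12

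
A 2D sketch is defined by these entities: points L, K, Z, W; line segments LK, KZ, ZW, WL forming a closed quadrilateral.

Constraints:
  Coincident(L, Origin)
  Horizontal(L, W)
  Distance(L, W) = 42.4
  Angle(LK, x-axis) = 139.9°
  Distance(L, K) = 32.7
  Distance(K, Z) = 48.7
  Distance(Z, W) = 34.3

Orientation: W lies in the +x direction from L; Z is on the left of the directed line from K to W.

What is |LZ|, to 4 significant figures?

36.61

Checks: |KZ| = 48.70 ✓; |ZW| = 34.30 ✓.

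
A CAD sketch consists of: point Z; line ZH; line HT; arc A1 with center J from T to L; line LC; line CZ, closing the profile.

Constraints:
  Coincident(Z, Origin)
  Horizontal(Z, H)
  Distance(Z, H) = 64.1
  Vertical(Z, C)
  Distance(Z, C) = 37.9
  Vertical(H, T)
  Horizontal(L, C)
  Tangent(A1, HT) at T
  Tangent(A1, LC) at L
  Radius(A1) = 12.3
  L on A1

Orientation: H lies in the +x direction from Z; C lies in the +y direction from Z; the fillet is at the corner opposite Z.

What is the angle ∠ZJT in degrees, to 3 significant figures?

154°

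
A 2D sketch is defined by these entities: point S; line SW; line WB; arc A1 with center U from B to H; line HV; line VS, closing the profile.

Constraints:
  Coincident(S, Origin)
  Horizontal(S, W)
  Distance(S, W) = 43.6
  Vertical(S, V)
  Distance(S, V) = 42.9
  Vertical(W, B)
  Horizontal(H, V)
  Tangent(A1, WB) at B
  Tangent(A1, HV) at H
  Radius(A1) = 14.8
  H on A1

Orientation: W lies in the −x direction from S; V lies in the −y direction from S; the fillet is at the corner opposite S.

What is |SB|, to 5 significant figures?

51.871

S is at the origin; S and W share the same y with |SW| = 43.6 and W on the −x side, so W = (-43.600, 0.0000). SV is vertical with |SV| = 42.9 and V on the −y side, so V = (0.0000, -42.900). The virtual corner opposite S is at (-43.600, -42.900). The tangent condition forces UB to be normal to WB and A1 meets HV tangentially, so UH is at right angles to HV, with radius 14.8, so the center U sits 14.8 in from both sides at U = (-28.800, -28.100). That places the tangent points at B = (-43.600, -28.100) on WB and H = (-28.800, -42.900) on HV. Then |SB| = |B − S| = 51.871.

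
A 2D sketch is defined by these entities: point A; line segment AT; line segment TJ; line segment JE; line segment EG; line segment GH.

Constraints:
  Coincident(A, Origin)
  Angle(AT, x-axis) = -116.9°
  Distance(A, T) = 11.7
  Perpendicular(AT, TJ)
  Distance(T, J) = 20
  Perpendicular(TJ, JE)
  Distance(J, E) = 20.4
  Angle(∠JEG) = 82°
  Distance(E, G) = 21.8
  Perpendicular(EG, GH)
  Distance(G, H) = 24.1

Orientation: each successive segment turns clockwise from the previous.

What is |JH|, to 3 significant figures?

19.4

A is at the origin; AT runs at -116.9° with length 11.7, so T = (-5.29, -10.4). AT ⟂ TJ, so TJ runs at 153°; with |TJ| = 20.0, J = (-23.1, -1.39). The perpendicularity gives JE at right angles to TJ, so JE runs at 63.1°; with |JE| = 20.4, E = (-13.9, 16.8). ∠JEG = 82.0° gives EG at -34.9° from the x-axis; with |EG| = 21.8, G = (3.98, 4.33). The perpendicularity gives GH at right angles to EG, so GH runs at -125°; with |GH| = 24.1, H = (-9.81, -15.4). Then |JH| = |H − J| = 19.4.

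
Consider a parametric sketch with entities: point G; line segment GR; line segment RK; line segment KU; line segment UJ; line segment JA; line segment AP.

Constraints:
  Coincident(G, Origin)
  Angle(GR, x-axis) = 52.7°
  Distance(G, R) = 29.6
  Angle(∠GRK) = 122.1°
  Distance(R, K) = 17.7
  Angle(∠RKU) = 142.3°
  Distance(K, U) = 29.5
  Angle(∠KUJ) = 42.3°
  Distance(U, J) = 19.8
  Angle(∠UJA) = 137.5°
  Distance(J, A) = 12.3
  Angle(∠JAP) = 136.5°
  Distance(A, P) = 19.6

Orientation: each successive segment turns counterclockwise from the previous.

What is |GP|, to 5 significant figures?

40.544

G is at the origin; GR runs at 52.7° with length 29.6, so R = (17.937, 23.546). ∠GRK = 122.1° gives RK at 110.60° from the x-axis; with |RK| = 17.7, K = (11.710, 40.114). ∠RKU = 142.3° gives KU at 148.30° from the x-axis; with |KU| = 29.5, U = (-13.389, 55.616). ∠KUJ = 42.3° gives UJ at -74.000° from the x-axis; with |UJ| = 19.8, J = (-7.9316, 36.583). ∠UJA = 137.5° gives JA at -31.500° from the x-axis; with |JA| = 12.3, A = (2.5558, 30.156). ∠JAP = 136.5° gives AP at 12.000° from the x-axis; with |AP| = 19.6, P = (21.728, 34.231). Then |GP| = |P − G| = 40.544.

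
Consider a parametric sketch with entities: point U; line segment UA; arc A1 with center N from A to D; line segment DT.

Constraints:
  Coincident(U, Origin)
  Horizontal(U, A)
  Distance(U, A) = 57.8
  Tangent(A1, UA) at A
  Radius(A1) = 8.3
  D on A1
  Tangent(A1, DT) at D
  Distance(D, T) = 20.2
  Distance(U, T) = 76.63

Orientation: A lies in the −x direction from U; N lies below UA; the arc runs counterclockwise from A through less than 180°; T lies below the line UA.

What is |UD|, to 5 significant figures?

65.789

Checks: |UA| = 57.80 ✓; ∠(NA, AU) = 90.00° ✓; |ND| = 8.300 ✓; ∠(ND, DT) = 90.00° ✓; |DT| = 20.20 ✓; |UT| = 76.63 ✓.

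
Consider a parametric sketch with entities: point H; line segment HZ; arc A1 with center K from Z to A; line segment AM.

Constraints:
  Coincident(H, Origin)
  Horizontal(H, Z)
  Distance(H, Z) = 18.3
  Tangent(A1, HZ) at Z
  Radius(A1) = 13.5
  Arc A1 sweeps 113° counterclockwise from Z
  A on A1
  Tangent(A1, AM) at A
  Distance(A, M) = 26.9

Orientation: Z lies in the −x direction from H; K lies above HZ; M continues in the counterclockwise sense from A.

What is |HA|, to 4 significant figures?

19.67

H is at the origin; H and Z share the same y with |HZ| = 18.3 and Z on the −x side, so Z = (-18.30, 0.000). A1 meets HZ tangentially, so KZ is at right angles to HZ, so K = Z + (0, 13.5) = (-18.30, 13.50). On A1, Z sits at bearing -90° from K; a 113° counterclockwise sweep puts A at bearing 23°, so A = K + 13.5·(cos 23°, sin 23°) = (-5.873, 18.77). Then |HA| = |A − H| = 19.67.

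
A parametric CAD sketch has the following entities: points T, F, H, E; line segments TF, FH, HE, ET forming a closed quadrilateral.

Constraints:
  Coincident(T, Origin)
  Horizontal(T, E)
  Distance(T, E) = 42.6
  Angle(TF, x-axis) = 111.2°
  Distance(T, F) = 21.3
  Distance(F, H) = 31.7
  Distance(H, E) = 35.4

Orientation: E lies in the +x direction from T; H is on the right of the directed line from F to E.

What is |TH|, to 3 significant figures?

11.1

T is at the origin; TE is horizontal with |TE| = 42.6 and E in +x, so E = (42.6, 0). TF runs at 111.2° with |TF| = 21.3, so F = (-7.70, 19.9). H is determined by |FH| = 31.7 and |HE| = 35.4 together: it lies at the intersection of circle(F, 31.7) and circle(E, 35.4). With |FE| = 54.1, the foot of the radical line on FE is 24.7 from F and the perpendicular offset is √(31.7² − 24.7²) = 19.8. Taking the right-of-FE solution: H = (8.04, -7.66).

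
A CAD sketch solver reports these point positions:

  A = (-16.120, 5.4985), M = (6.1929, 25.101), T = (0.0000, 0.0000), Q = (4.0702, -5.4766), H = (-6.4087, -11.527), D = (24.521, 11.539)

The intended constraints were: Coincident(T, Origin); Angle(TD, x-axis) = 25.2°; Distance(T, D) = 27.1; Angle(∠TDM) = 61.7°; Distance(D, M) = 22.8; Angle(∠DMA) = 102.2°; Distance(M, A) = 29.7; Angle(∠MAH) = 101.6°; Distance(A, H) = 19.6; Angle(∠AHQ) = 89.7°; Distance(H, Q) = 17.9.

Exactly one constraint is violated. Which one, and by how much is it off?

Distance(H, Q) = 17.9 — off by 5.80.

T = (0.00, 0.00) ✓; TD at 25.20° ✓; |TD| = 27.10 ✓; ∠TDM = 61.70° ✓; |DM| = 22.80 ✓; ∠DMA = 102.2° ✓; |MA| = 29.70 ✓; ∠MAH = 101.6° ✓; |AH| = 19.60 ✓; ∠AHQ = 89.70° ✓; |HQ| = 12.10 ✗.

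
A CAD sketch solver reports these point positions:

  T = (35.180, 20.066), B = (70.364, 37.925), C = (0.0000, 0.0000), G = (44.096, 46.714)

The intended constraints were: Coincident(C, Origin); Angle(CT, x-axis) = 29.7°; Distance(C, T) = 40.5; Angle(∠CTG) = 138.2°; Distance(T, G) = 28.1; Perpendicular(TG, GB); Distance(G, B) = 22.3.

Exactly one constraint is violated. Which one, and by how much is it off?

Distance(G, B) = 22.3 — off by 5.40.

C = (0.00, 0.00) ✓; CT at 29.70° ✓; |CT| = 40.50 ✓; ∠CTG = 138.2° ✓; |TG| = 28.10 ✓; ∠(TG, GB) = 90.00° ✓; |GB| = 27.70 ✗.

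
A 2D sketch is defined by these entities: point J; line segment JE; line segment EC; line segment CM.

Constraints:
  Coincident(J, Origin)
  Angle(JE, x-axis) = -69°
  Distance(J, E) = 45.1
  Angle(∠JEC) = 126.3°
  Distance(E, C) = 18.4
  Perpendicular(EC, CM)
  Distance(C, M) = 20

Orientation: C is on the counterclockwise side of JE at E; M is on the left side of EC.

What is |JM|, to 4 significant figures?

47.97

∠JEC = 126.3°, so EC runs at -69.0° + (180° − 126.3°) = -15.30° from the x-axis; with |EC| = 18.4, C = E + 18.4·(cos -15.30°, sin -15.30°) = (33.91, -46.96). EC is perpendicular to CM; with |CM| = 20.0 on the left of EC, M = C + 20.0·(0.2639, 0.9646) = (39.19, -27.67). Then |JM| = |M − J| = 47.97.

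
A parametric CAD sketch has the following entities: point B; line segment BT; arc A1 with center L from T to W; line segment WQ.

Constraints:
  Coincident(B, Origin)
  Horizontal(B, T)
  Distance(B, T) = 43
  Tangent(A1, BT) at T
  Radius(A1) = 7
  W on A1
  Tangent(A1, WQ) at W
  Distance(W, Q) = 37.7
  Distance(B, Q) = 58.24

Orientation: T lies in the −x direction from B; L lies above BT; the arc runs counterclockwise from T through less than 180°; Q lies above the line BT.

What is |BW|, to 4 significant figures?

36.72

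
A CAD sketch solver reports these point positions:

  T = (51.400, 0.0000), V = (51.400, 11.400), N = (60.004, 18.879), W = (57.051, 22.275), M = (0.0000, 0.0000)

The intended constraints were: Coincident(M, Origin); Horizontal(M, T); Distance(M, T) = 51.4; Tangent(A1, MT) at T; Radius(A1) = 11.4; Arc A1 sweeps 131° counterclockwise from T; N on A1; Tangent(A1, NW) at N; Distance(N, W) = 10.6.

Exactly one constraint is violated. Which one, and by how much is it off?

Distance(N, W) = 10.6 — off by 6.10.

M = (0.00, 0.00) ✓; M.y = 0.00, T.y = 0.00 ✓; |MT| = 51.40 ✓; ∠(VT, TM) = 90.00° ✓; |VT| = 11.40 ✓; bearing(V→N) − bearing(V→T) = 131.0° ✓; |VN| = 11.40 ✓; ∠(VN, NW) = 89.99° ✓; |NW| = 4.500 ✗.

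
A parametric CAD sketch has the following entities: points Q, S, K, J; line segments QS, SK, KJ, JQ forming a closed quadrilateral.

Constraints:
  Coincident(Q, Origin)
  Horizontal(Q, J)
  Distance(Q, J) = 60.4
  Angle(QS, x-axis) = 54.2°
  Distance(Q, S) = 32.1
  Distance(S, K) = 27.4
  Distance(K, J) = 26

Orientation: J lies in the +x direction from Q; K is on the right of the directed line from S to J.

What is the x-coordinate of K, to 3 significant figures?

34.7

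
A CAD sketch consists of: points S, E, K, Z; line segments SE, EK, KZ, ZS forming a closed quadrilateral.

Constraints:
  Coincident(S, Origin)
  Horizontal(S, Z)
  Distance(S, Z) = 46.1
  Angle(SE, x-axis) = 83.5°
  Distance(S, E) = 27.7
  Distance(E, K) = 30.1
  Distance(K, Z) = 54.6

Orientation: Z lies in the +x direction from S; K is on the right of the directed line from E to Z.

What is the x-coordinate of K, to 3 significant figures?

-8.50

Checks: |EK| = 30.10 ✓; |KZ| = 54.60 ✓.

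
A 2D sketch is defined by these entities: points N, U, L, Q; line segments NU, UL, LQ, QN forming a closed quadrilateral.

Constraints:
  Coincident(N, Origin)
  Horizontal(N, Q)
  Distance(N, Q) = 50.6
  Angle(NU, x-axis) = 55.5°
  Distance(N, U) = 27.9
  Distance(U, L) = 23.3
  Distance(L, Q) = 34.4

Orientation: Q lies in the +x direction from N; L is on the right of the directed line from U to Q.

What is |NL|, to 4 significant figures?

16.20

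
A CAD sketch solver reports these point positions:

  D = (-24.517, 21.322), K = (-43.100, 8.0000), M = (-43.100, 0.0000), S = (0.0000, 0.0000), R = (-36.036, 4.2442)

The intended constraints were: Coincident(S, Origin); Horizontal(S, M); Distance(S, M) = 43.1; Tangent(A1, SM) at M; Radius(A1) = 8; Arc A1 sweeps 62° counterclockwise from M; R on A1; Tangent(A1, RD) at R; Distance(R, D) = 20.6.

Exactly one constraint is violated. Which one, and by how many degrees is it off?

Tangent(A1, RD) at R — off by 6.00°.

S = (0.00, 0.00) ✓; S.y = 0.00, M.y = 0.00 ✓; |SM| = 43.10 ✓; ∠(KM, MS) = 90.00° ✓; |KM| = 8.000 ✓; bearing(K→R) − bearing(K→M) = 62.00° ✓; |KR| = 8.000 ✓; ∠(KR, RD) = 96.00° ✗; |RD| = 20.60 ✓.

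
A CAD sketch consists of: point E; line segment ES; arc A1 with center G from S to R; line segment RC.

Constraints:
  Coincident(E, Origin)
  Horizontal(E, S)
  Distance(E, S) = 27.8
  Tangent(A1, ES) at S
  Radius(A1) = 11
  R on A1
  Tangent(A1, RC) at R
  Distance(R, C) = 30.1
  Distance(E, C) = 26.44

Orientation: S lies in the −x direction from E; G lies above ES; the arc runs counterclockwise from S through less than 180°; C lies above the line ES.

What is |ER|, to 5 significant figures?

19.874

Checks: E = (0.00, 0.00) ✓; |GS| = 11.00 ✓; |GR| = 11.00 ✓; ∠(GR, RC) = 90.00° ✓; |RC| = 30.10 ✓; |EC| = 26.44 ✓.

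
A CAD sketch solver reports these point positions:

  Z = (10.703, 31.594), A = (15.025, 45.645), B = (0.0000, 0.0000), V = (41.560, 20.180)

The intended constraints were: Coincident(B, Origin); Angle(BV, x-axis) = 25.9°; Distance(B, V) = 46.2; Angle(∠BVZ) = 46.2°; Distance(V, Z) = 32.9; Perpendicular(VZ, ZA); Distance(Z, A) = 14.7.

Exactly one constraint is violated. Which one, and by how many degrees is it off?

Perpendicular(VZ, ZA) — off by 3.20°.

B = (0.00, 0.00) ✓; BV at 25.90° ✓; |BV| = 46.20 ✓; ∠BVZ = 46.20° ✓; |VZ| = 32.90 ✓; ∠(VZ, ZA) = 86.80° ✗; |ZA| = 14.70 ✓.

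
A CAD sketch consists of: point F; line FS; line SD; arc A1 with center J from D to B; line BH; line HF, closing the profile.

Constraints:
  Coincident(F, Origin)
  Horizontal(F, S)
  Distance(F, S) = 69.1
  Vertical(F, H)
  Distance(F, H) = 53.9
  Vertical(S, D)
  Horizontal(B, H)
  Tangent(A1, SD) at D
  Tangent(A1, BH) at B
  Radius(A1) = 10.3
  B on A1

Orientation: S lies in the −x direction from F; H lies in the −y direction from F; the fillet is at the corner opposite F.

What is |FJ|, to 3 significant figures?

73.2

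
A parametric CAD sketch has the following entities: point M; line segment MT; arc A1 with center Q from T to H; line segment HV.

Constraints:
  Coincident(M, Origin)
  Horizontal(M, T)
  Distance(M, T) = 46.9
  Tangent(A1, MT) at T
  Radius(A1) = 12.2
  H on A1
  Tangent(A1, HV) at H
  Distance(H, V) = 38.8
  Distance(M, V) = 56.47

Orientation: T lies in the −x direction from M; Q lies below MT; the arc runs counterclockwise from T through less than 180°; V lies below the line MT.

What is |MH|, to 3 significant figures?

59.4

Checks: M.y = 0.00, T.y = 0.00 ✓; |QH| = 12.20 ✓; ∠(QH, HV) = 90.00° ✓; |HV| = 38.80 ✓; |MV| = 56.47 ✓.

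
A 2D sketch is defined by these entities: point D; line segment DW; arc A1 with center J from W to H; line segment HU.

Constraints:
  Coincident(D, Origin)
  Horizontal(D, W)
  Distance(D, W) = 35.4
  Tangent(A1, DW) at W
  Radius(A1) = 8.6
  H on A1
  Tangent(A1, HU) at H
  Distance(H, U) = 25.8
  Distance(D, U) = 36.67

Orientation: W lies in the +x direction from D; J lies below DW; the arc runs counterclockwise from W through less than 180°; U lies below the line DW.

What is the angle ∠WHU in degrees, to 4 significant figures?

143.3°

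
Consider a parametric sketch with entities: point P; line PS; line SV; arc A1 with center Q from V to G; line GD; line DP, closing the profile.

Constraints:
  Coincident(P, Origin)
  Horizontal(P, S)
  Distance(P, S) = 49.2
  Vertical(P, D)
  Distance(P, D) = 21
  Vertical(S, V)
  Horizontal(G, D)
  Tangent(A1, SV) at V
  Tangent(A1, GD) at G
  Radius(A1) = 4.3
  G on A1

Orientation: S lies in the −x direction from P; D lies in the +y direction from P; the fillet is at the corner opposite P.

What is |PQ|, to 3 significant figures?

47.9

P is at the origin; PS is horizontal with |PS| = 49.2 and S on the −x side, so S = (-49.2, 0.00). P and D share the same x with |PD| = 21.0 and D on the +y side, so D = (0.00, 21.0). The virtual corner opposite P is at (-49.2, 21.0). Since A1 is tangent to SV there, QV ⟂ SV and A1 meets GD tangentially, so QG is at right angles to GD, with radius 4.3, so the center Q sits 4.3 in from both sides at Q = (-44.9, 16.7). Then |PQ| = |Q − P| = 47.9.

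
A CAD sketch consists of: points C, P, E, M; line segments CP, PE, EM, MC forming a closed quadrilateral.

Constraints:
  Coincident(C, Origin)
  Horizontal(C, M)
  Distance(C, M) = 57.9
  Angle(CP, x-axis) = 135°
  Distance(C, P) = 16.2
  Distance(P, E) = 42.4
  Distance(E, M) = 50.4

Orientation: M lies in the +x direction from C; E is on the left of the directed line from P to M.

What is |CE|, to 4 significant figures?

42.91

C is at the origin; CM is horizontal with |CM| = 57.9 and M in +x, so M = (57.9, 0). CP runs at 135.0° with |CP| = 16.2, so P = (-11.46, 11.46). E is determined by |PE| = 42.4 and |EM| = 50.4 together: it lies at the intersection of circle(P, 42.4) and circle(M, 50.4). With |PM| = 70.29, the foot of the radical line on PM is 29.87 from P and the perpendicular offset is √(42.4² − 29.87²) = 30.10. Taking the left-of-PM solution: E = (22.92, 36.28).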